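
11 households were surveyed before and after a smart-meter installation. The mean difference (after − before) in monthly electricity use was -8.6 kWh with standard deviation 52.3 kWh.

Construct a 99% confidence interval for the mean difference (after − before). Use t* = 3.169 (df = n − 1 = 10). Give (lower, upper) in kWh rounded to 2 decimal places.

This is a matched-pairs design, so SE = s_d/√n = 52.3/√11 = 15.7690.
Margin = 3.169 × 15.7690 = 49.9720; the interval is -8.6 ± 49.9720 = (-58.57, 41.37).

(-58.57, 41.37)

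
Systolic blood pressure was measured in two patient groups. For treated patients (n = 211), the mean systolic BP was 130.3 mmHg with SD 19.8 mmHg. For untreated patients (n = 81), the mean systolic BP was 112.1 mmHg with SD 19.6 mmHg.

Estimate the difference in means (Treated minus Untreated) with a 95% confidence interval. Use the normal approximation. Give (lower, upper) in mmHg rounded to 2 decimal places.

(13.16, 23.24)

SE₁ = s₁/√n₁ = 19.8/√211 = 1.3631; SE₂ = 19.6/√81 = 2.1778.
Independent samples, unequal variances: SE_diff = √(SE₁² + SE₂²) = √(1.85804161 + 4.74281284) = 2.5692.
z* = 1.960, so margin of error = 1.960 × 2.5692 = 5.0356.
Difference in means = 130.3 − 112.1 = 18.2000.
18.2000 ± 5.0356 → (13.16, 23.24).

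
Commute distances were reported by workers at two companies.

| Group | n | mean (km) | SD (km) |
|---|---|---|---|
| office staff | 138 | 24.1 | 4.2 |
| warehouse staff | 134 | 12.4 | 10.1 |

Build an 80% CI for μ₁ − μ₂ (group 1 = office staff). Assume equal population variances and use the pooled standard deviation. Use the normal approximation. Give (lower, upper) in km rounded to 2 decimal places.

(10.50, 12.90)

Pooled variance s_p² = [137·4.2² + 133·10.1²] / (138+134−2) = 59.2000, so s_p = 7.6942.
SE_diff = s_p·√(1/n₁ + 1/n₂) = 7.6942·√(1/138 + 1/134) = 0.9332.
z* = 1.282; margin = 1.282 × 0.9332 = 1.1964.
Difference = 24.1 − 12.4 = 11.7000.
11.7000 ± 1.1964 → (10.50, 12.90).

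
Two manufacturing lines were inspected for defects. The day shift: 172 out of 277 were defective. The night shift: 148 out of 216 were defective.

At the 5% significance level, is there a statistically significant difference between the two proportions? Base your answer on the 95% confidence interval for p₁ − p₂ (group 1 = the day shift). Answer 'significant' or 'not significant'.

not significant

First, p̂₁ = 172/277 = 0.6209; p̂₂ = 148/216 = 0.6852.
The two standard errors are √(0.6209×0.3791/277) = 0.02915 and √(0.6852×0.3148/216) = 0.03160.
Because the samples are independent, SE_diff = √(0.02915² + 0.03160²) = 0.04299.
Using z* = 1.960 for 95%, ME = 1.960 × 0.04299 = 0.08426.
p̂₁ − p̂₂ = -0.0643; interval -0.0643 ± 0.08426 gives (-0.14856, 0.01996).
The interval (-0.14856, 0.01996) contains 0, so the difference is not significant.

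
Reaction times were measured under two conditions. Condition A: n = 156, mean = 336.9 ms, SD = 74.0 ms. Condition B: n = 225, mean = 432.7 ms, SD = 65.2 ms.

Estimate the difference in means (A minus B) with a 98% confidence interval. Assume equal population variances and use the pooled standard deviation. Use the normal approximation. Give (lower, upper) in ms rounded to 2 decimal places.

Pooled variance s_p² = [155·74.0² + 224·65.2²] / (156+225−2) = 4752.0131, so s_p = 68.9348.
SE_diff = s_p·√(1/n₁ + 1/n₂) = 68.9348·√(1/156 + 1/225) = 7.1820.
z* = 2.326; margin = 2.326 × 7.1820 = 16.7053.
Difference = 336.9 − 432.7 = -95.8000.
-95.8000 ± 16.7053 → (-112.51, -79.09).

(-112.51, -79.09)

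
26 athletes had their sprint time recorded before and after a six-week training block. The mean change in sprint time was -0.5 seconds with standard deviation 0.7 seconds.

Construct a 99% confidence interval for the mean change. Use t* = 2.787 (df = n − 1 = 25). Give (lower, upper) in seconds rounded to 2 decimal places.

Paired design: SE = s_d/√n = 0.7/√26 = 0.1373.
t* = 2.787; margin of error = 2.787 × 0.1373 = 0.3827.
-0.5 ± 0.3827 → (-0.88, -0.12).

(-0.88, -0.12)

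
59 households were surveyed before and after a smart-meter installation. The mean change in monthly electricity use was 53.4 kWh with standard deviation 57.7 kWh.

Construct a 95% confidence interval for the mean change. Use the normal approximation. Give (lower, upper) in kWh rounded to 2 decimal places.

(38.68, 68.12)

Paired design: SE = s_d/√n = 57.7/√59 = 7.5119.
z* = 1.960; margin of error = 1.960 × 7.5119 = 14.7233.
53.4 ± 14.7233 → (38.68, 68.12).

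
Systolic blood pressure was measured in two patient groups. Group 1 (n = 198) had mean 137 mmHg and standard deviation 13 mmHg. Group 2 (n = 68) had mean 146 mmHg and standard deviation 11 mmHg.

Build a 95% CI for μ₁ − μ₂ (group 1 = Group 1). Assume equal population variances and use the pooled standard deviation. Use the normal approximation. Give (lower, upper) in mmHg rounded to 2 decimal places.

Pooled variance s_p² = [197·13² + 67·11²] / (198+68−2) = 156.8182, so s_p = 12.5227.
SE_diff = s_p·√(1/n₁ + 1/n₂) = 12.5227·√(1/198 + 1/68) = 1.7602.
z* = 1.960; margin = 1.960 × 1.7602 = 3.4500.
Difference = 137 − 146 = -9.0000.
-9.0000 ± 3.4500 → (-12.45, -5.55).

(-12.45, -5.55)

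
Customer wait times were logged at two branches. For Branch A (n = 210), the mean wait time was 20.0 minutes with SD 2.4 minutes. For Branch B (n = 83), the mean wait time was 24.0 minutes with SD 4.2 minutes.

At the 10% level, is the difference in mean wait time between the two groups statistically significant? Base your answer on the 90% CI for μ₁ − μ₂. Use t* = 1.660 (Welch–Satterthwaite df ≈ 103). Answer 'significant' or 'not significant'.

significant

Per-group SEs: s₁/√n₁ = 2.4/√210 = 0.1656, s₂/√n₂ = 4.2/√83 = 0.4610.
Unpooled SE of the difference: √(0.02742336 + 0.212521) = 0.4898.
Margin of error = t* · SE = 1.660 × 0.4898 = 0.8131.
x̄₁ − x̄₂ = 20.0 − 24.0 = -4.0000.
CI: -4.0000 ± 0.8131 = (-4.8131, -3.1869).
The interval (-4.8131, -3.1869) does not contain 0, so the difference is significant.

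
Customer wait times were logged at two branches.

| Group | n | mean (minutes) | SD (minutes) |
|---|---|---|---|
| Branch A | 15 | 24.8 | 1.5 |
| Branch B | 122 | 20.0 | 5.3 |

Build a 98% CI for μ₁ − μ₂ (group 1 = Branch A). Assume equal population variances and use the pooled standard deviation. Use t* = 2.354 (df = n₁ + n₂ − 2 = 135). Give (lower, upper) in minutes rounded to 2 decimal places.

(1.55, 8.05)

Pooled variance s_p² = [14·1.5² + 121·5.3²] / (15+122−2) = 25.4103, so s_p = 5.0409.
SE_diff = s_p·√(1/n₁ + 1/n₂) = 5.0409·√(1/15 + 1/122) = 1.3792.
t* = 2.354; margin = 2.354 × 1.3792 = 3.2466.
Difference = 24.8 − 20.0 = 4.8000.
4.8000 ± 3.2466 → (1.55, 8.05).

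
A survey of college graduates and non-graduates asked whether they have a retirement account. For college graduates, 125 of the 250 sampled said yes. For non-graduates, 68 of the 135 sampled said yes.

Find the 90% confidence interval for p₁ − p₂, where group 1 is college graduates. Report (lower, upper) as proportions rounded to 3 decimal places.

(-0.092, 0.084)

First, p̂₁ = 125/250 = 0.5000; p̂₂ = 68/135 = 0.5037.
The two standard errors are √(0.5000×0.5000/250) = 0.03162 and √(0.5037×0.4963/135) = 0.04303.
Because the samples are independent, SE_diff = √(0.03162² + 0.04303²) = 0.05340.
Using z* = 1.645 for 90%, ME = 1.645 × 0.05340 = 0.08784.
p̂₁ − p̂₂ = -0.0037; interval -0.0037 ± 0.08784 gives (-0.092, 0.084).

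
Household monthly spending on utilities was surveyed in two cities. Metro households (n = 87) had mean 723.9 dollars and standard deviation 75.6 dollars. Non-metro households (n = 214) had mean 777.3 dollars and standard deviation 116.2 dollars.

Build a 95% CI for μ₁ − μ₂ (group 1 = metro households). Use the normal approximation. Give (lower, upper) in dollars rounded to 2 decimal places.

Standard errors of each mean: 75.6/√87 = 8.1052 and 116.2/√214 = 7.9433.
SE(x̄₁ − x̄₂) = √(8.1052² + 7.9433²) = 11.3486 for independent samples with unequal variances.
With z* = 1.960, the margin is 1.960 × 11.3486 = 22.2433.
x̄₁ − x̄₂ = 723.9 − 777.3 = -53.4000; the interval is -53.4000 ± 22.2433 = (-75.64, -31.16).

(-75.64, -31.16)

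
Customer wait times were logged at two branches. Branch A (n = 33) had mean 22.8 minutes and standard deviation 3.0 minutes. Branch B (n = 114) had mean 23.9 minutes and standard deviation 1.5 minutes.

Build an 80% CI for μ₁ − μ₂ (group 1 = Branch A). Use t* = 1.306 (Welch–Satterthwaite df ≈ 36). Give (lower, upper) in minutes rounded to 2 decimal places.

(-1.81, -0.39)

Standard errors of each mean: 3.0/√33 = 0.5222 and 1.5/√114 = 0.1405.
SE(x̄₁ − x̄₂) = √(0.5222² + 0.1405²) = 0.5408 for independent samples with unequal variances.
With t* = 1.306, the margin is 1.306 × 0.5408 = 0.7063.
x̄₁ − x̄₂ = 22.8 − 23.9 = -1.1000; the interval is -1.1000 ± 0.7063 = (-1.81, -0.39).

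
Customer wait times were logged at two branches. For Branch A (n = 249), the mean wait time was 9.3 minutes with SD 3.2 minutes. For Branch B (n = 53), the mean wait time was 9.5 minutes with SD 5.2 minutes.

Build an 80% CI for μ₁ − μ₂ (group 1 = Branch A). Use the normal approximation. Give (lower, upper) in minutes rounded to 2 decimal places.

Per-group SEs: s₁/√n₁ = 3.2/√249 = 0.2028, s₂/√n₂ = 5.2/√53 = 0.7143.
Unpooled SE of the difference: √(0.04112784 + 0.51022449) = 0.7425.
Margin of error = z* · SE = 1.282 × 0.7425 = 0.9519.
x̄₁ − x̄₂ = 9.3 − 9.5 = -0.2000.
CI: -0.2000 ± 0.9519 = (-1.15, 0.75).

(-1.15, 0.75)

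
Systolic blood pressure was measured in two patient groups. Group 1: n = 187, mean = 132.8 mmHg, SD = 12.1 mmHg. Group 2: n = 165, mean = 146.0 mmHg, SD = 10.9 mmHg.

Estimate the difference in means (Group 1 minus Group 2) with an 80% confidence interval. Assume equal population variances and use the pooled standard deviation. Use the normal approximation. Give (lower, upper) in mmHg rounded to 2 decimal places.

(-14.78, -11.62)

s_p = √[((n₁−1)s₁² + (n₂−1)s₂²)/(n₁+n₂−2)] = √[(186·12.1² + 164·10.9²)/350] = 11.5532.
SE = 11.5532·√(1/187 + 1/165) = 1.2340.
With z* = 1.282, margin = 1.282 × 1.2340 = 1.5820.
x̄₁ − x̄₂ = 132.8 − 146.0 = -13.2000; interval -13.2000 ± 1.5820 = (-14.78, -11.62).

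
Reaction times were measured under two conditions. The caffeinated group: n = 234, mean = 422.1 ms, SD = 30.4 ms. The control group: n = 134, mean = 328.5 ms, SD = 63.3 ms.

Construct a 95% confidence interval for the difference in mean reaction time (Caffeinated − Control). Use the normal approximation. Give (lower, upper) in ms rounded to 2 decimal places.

Per-group SEs: s₁/√n₁ = 30.4/√234 = 1.9873, s₂/√n₂ = 63.3/√134 = 5.4683.
Unpooled SE of the difference: √(3.94936129 + 29.90230489) = 5.8182.
Margin of error = z* · SE = 1.960 × 5.8182 = 11.4037.
x̄₁ − x̄₂ = 422.1 − 328.5 = 93.6000.
CI: 93.6000 ± 11.4037 = (82.20, 105.00).

(82.20, 105.00)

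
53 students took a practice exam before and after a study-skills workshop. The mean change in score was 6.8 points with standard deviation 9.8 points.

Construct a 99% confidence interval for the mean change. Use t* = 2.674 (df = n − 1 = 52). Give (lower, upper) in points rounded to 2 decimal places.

This is a matched-pairs design, so SE = s_d/√n = 9.8/√53 = 1.3461.
Margin = 2.674 × 1.3461 = 3.5995; the interval is 6.8 ± 3.5995 = (3.20, 10.40).

(3.20, 10.40)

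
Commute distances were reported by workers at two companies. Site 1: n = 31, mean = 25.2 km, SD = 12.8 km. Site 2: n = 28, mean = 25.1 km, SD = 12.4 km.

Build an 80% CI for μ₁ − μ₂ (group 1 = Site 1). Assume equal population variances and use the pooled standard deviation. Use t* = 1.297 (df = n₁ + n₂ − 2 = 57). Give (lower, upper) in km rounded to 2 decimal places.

(-4.16, 4.36)

Pooled variance s_p² = [30·12.8² + 27·12.4²] / (31+28−2) = 159.0653, so s_p = 12.6121.
SE_diff = s_p·√(1/n₁ + 1/n₂) = 12.6121·√(1/31 + 1/28) = 3.2882.
t* = 1.297; margin = 1.297 × 3.2882 = 4.2648.
Difference = 25.2 − 25.1 = 0.1000.
0.1000 ± 4.2648 → (-4.16, 4.36).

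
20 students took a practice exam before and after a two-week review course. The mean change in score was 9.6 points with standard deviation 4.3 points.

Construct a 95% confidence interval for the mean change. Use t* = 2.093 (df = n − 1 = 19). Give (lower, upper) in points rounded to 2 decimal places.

This is a matched-pairs design, so SE = s_d/√n = 4.3/√20 = 0.9615.
Margin = 2.093 × 0.9615 = 2.0124; the interval is 9.6 ± 2.0124 = (7.59, 11.61).

(7.59, 11.61)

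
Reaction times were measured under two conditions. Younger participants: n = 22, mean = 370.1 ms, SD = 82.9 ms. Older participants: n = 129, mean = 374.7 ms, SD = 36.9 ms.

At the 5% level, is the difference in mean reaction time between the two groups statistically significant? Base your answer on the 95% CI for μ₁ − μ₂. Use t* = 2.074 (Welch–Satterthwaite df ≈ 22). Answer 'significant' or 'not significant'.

not significant

SE₁ = s₁/√n₁ = 82.9/√22 = 17.6743; SE₂ = 36.9/√129 = 3.2489.
Independent samples, unequal variances: SE_diff = √(SE₁² + SE₂²) = √(312.38088049 + 10.55535121) = 17.9704.
t* = 2.074, so margin of error = 2.074 × 17.9704 = 37.2706.
Difference in means = 370.1 − 374.7 = -4.6000.
-4.6000 ± 37.2706 → (-41.8706, 32.6706).
The interval (-41.8706, 32.6706) contains 0, so the difference is not significant.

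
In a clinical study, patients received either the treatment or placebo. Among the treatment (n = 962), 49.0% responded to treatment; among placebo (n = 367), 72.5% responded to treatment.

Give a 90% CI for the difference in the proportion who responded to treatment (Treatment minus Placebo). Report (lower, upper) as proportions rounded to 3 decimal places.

(-0.282, -0.188)

The two standard errors are √(0.4900×0.5100/962) = 0.01612 and √(0.7250×0.2750/367) = 0.02331.
Because the samples are independent, SE_diff = √(0.01612² + 0.02331²) = 0.02834.
Using z* = 1.645 for 90%, ME = 1.645 × 0.02834 = 0.04662.
p̂₁ − p̂₂ = -0.2350; interval -0.2350 ± 0.04662 gives (-0.282, -0.188).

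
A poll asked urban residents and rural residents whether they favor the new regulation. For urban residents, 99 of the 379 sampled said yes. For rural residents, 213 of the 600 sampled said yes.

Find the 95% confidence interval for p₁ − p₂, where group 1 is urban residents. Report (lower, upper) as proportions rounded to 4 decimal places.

Sample proportions: 99/379 = 0.2612, 213/600 = 0.3550.
Each SE is √(p̂(1−p̂)/n): √(0.2612·0.7388/379) = 0.02256 and √(0.3550·0.6450/600) = 0.01954.
SE(p̂₁ − p̂₂) = √(SE₁² + SE₂²) = √(0.0005089536 + 0.0003818116) = 0.02985, since the two samples are independent.
At 95% confidence z* = 1.960; margin = 1.960 × 0.02985 = 0.05851.
The difference is 0.2612 − 0.3550 = -0.0938, so the interval is -0.0938 ± 0.05851 = (-0.1523, -0.0353).

(-0.1523, -0.0353)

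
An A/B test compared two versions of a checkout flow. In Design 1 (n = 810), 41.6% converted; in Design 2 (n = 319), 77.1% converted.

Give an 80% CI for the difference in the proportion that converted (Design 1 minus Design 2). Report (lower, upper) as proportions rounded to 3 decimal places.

(-0.392, -0.318)

The two standard errors are √(0.4160×0.5840/810) = 0.01732 and √(0.7710×0.2290/319) = 0.02353.
Because the samples are independent, SE_diff = √(0.01732² + 0.02353²) = 0.02922.
Using z* = 1.282 for 80%, ME = 1.282 × 0.02922 = 0.03746.
p̂₁ − p̂₂ = -0.3550; interval -0.3550 ± 0.03746 gives (-0.392, -0.318).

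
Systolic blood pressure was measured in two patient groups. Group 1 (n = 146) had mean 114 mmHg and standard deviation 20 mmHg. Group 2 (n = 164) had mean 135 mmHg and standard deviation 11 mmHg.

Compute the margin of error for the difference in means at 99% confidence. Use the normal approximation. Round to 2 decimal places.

Standard errors of each mean: 20/√146 = 1.6552 and 11/√164 = 0.8590.
SE(x̄₁ − x̄₂) = √(1.6552² + 0.8590²) = 1.8648 for independent samples with unequal variances.
With z* = 2.576, the margin is 2.576 × 1.8648 = 4.8037.

4.80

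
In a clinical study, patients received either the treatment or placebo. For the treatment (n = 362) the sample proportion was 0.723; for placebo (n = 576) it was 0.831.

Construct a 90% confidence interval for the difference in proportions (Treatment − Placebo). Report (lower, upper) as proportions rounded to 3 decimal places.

The two standard errors are √(0.7230×0.2770/362) = 0.02352 and √(0.8310×0.1690/576) = 0.01561.
Because the samples are independent, SE_diff = √(0.02352² + 0.01561²) = 0.02823.
Using z* = 1.645 for 90%, ME = 1.645 × 0.02823 = 0.04644.
p̂₁ − p̂₂ = -0.1080; interval -0.1080 ± 0.04644 gives (-0.154, -0.062).

(-0.154, -0.062)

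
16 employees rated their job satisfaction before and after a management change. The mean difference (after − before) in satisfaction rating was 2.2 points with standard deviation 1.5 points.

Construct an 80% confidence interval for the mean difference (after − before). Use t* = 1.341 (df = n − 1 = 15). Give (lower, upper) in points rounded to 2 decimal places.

(1.70, 2.70)

This is a matched-pairs design, so SE = s_d/√n = 1.5/√16 = 0.3750.
Margin = 1.341 × 0.3750 = 0.5029; the interval is 2.2 ± 0.5029 = (1.70, 2.70).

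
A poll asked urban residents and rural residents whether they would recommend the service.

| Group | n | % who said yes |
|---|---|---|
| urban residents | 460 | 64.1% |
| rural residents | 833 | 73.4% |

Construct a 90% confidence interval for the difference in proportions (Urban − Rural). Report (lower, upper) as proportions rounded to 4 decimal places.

(-0.1376, -0.0484)

SE₁ = √(p̂₁(1−p̂₁)/n₁) = √(0.6410·0.3590/460) = 0.02237; SE₂ = √(0.7340·0.2660/833) = 0.01531.
Independent samples: SE of the difference = √(SE₁² + SE₂²) = √(0.0005004169 + 0.0002343961) = 0.02711.
z* for 90% confidence is 1.645, so the margin of error is 1.645 × 0.02711 = 0.04460.
Point estimate p̂₁ − p̂₂ = 0.6410 − 0.7340 = -0.0930.
-0.0930 ± 0.04460 → (-0.1376, -0.0484).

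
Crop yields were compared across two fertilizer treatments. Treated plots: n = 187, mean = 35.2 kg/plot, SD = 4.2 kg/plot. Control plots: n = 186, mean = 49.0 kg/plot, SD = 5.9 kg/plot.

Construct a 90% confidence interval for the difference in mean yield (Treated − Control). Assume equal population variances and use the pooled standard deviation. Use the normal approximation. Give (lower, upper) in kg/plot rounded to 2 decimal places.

s_p = √[((n₁−1)s₁² + (n₂−1)s₂²)/(n₁+n₂−2)] = √[(186·4.2² + 185·5.9²)/371] = 5.1188.
SE = 5.1188·√(1/187 + 1/186) = 0.5301.
With z* = 1.645, margin = 1.645 × 0.5301 = 0.8720.
x̄₁ − x̄₂ = 35.2 − 49.0 = -13.8000; interval -13.8000 ± 0.8720 = (-14.67, -12.93).

(-14.67, -12.93)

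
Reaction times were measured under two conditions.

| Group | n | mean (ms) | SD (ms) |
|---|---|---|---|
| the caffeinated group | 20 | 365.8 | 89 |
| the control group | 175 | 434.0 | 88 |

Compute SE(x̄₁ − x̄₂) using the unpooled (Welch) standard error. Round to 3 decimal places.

20.983

Standard errors of each mean: 89/√20 = 19.9010 and 88/√175 = 6.6522.
SE(x̄₁ − x̄₂) = √(19.9010² + 6.6522²) = 20.9834 for independent samples with unequal variances.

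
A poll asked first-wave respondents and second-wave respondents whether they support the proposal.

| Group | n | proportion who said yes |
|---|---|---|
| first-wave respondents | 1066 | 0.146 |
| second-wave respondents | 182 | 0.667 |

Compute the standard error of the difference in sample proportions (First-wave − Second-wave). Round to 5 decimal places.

0.03657

The two standard errors are √(0.1460×0.8540/1066) = 0.01082 and √(0.6670×0.3330/182) = 0.03493.
Because the samples are independent, SE_diff = √(0.01082² + 0.03493²) = 0.03657.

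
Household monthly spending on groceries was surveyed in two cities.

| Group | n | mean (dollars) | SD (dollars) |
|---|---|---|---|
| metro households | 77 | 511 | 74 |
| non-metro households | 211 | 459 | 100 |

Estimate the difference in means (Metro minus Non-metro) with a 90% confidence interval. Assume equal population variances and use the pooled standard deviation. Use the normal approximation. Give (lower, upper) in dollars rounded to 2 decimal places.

Pooled variance s_p² = [76·74² + 210·100²] / (77+211−2) = 8797.8182, so s_p = 93.7967.
SE_diff = s_p·√(1/n₁ + 1/n₂) = 93.7967·√(1/77 + 1/211) = 12.4881.
z* = 1.645; margin = 1.645 × 12.4881 = 20.5429.
Difference = 511 − 459 = 52.0000.
52.0000 ± 20.5429 → (31.46, 72.54).

(31.46, 72.54)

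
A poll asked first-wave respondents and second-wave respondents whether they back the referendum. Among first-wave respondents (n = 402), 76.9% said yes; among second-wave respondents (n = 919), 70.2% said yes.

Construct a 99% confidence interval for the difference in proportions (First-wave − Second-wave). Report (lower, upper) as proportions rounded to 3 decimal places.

(0.000, 0.134)

Each SE is √(p̂(1−p̂)/n): √(0.7690·0.2310/402) = 0.02102 and √(0.7020·0.2980/919) = 0.01509.
SE(p̂₁ − p̂₂) = √(SE₁² + SE₂²) = √(0.0004418404 + 0.0002277081) = 0.02588, since the two samples are independent.
At 99% confidence z* = 2.576; margin = 2.576 × 0.02588 = 0.06667.
The difference is 0.7690 − 0.7020 = 0.0670, so the interval is 0.0670 ± 0.06667 = (0.000, 0.134).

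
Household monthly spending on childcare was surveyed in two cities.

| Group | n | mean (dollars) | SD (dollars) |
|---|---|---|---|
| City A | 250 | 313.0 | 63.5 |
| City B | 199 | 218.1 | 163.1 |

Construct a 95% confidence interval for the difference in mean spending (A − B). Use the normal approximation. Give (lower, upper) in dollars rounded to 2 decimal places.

(70.91, 118.89)

SE₁ = s₁/√n₁ = 63.5/√250 = 4.0161; SE₂ = 163.1/√199 = 11.5619.
Independent samples, unequal variances: SE_diff = √(SE₁² + SE₂²) = √(16.12905921 + 133.67753161) = 12.2396.
z* = 1.960, so margin of error = 1.960 × 12.2396 = 23.9896.
Difference in means = 313.0 − 218.1 = 94.9000.
94.9000 ± 23.9896 → (70.91, 118.89).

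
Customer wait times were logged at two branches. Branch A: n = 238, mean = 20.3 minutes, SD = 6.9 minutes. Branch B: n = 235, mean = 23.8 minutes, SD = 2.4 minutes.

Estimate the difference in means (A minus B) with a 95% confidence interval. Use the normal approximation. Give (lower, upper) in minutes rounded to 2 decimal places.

(-4.43, -2.57)

SE₁ = s₁/√n₁ = 6.9/√238 = 0.4473; SE₂ = 2.4/√235 = 0.1566.
Independent samples, unequal variances: SE_diff = √(SE₁² + SE₂²) = √(0.20007729 + 0.02452356) = 0.4739.
z* = 1.960, so margin of error = 1.960 × 0.4739 = 0.9288.
Difference in means = 20.3 − 23.8 = -3.5000.
-3.5000 ± 0.9288 → (-4.43, -2.57).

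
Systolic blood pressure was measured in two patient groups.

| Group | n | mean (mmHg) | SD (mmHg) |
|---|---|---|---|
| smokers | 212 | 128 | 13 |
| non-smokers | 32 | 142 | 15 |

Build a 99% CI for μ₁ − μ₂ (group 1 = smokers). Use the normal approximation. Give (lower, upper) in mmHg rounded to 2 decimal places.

(-21.21, -6.79)

Per-group SEs: s₁/√n₁ = 13/√212 = 0.8928, s₂/√n₂ = 15/√32 = 2.6517.
Unpooled SE of the difference: √(0.79709184 + 7.03151289) = 2.7980.
Margin of error = z* · SE = 2.576 × 2.7980 = 7.2076.
x̄₁ − x̄₂ = 128 − 142 = -14.0000.
CI: -14.0000 ± 7.2076 = (-21.21, -6.79).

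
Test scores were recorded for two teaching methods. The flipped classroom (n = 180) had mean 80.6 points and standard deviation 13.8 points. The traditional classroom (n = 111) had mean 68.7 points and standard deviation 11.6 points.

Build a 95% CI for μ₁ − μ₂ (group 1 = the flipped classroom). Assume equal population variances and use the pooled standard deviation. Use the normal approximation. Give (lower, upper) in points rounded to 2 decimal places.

(8.82, 14.98)

s_p = √[((n₁−1)s₁² + (n₂−1)s₂²)/(n₁+n₂−2)] = √[(179·13.8² + 110·11.6²)/289] = 13.0066.
SE = 13.0066·√(1/180 + 1/111) = 1.5697.
With z* = 1.960, margin = 1.960 × 1.5697 = 3.0766.
x̄₁ − x̄₂ = 80.6 − 68.7 = 11.9000; interval 11.9000 ± 3.0766 = (8.82, 14.98).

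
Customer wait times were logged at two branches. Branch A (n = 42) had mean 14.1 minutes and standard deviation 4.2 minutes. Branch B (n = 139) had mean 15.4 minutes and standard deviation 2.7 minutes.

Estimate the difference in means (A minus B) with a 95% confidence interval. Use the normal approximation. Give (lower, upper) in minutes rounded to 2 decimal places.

SE₁ = s₁/√n₁ = 4.2/√42 = 0.6481; SE₂ = 2.7/√139 = 0.2290.
Independent samples, unequal variances: SE_diff = √(SE₁² + SE₂²) = √(0.42003361 + 0.052441) = 0.6874.
z* = 1.960, so margin of error = 1.960 × 0.6874 = 1.3473.
Difference in means = 14.1 − 15.4 = -1.3000.
-1.3000 ± 1.3473 → (-2.65, 0.05).

(-2.65, 0.05)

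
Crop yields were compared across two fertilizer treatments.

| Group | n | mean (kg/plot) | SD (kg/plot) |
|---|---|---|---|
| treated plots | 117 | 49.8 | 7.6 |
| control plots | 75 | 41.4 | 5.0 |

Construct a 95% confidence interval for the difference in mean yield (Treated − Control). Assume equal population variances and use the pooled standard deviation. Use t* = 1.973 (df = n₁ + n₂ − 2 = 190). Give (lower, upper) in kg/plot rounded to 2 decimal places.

(6.44, 10.36)

Pooled variance s_p² = [116·7.6² + 74·5.0²] / (117+75−2) = 45.0008, so s_p = 6.7083.
SE_diff = s_p·√(1/n₁ + 1/n₂) = 6.7083·√(1/117 + 1/75) = 0.9923.
t* = 1.973; margin = 1.973 × 0.9923 = 1.9578.
Difference = 49.8 − 41.4 = 8.4000.
8.4000 ± 1.9578 → (6.44, 10.36).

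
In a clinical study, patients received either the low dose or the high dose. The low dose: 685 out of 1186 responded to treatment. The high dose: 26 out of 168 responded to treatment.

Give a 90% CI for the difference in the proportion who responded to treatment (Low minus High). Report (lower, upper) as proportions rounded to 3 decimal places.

(0.371, 0.474)

p̂₁ = 685/1186 = 0.5776 and p̂₂ = 26/168 = 0.1548.
SE₁ = √(p̂₁(1−p̂₁)/n₁) = √(0.5776·0.4224/1186) = 0.01434; SE₂ = √(0.1548·0.8452/168) = 0.02791.
Independent samples: SE of the difference = √(SE₁² + SE₂²) = √(0.0002056356 + 0.0007789681) = 0.03138.
z* for 90% confidence is 1.645, so the margin of error is 1.645 × 0.03138 = 0.05162.
Point estimate p̂₁ − p̂₂ = 0.5776 − 0.1548 = 0.4228.
0.4228 ± 0.05162 → (0.371, 0.474).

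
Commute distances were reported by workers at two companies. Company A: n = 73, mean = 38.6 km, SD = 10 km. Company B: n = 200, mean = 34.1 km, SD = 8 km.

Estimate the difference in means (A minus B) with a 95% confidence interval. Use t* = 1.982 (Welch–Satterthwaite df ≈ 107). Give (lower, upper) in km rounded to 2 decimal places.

Per-group SEs: s₁/√n₁ = 10/√73 = 1.1704, s₂/√n₂ = 8/√200 = 0.5657.
Unpooled SE of the difference: √(1.36983616 + 0.32001649) = 1.2999.
Margin of error = t* · SE = 1.982 × 1.2999 = 2.5764.
x̄₁ − x̄₂ = 38.6 − 34.1 = 4.5000.
CI: 4.5000 ± 2.5764 = (1.92, 7.08).

(1.92, 7.08)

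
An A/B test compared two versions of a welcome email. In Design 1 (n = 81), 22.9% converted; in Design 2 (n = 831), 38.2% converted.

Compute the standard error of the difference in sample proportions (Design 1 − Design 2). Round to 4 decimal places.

SE₁ = √(p̂₁(1−p̂₁)/n₁) = √(0.2290·0.7710/81) = 0.04669; SE₂ = √(0.3820·0.6180/831) = 0.01685.
Independent samples: SE of the difference = √(SE₁² + SE₂²) = √(0.0021799561 + 0.0002839225) = 0.04964.

0.0496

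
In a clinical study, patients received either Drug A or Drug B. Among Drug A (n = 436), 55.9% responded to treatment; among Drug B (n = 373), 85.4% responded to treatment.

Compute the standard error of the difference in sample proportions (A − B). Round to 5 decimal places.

The two standard errors are √(0.5590×0.4410/436) = 0.02378 and √(0.8540×0.1460/373) = 0.01828.
Because the samples are independent, SE_diff = √(0.02378² + 0.01828²) = 0.02999.

0.02999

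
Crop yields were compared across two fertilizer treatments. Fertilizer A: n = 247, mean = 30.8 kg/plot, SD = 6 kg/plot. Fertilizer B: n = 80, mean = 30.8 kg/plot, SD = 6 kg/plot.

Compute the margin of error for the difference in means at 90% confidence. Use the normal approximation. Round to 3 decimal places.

1.270

Per-group SEs: s₁/√n₁ = 6/√247 = 0.3818, s₂/√n₂ = 6/√80 = 0.6708.
Unpooled SE of the difference: √(0.14577124 + 0.44997264) = 0.7718.
Margin of error = z* · SE = 1.645 × 0.7718 = 1.2696.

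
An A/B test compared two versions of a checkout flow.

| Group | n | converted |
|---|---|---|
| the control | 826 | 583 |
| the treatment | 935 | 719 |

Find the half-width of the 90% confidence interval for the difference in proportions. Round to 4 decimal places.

Sample proportions: 583/826 = 0.7058, 719/935 = 0.7690.
Each SE is √(p̂(1−p̂)/n): √(0.7058·0.2942/826) = 0.01586 and √(0.7690·0.2310/935) = 0.01378.
SE(p̂₁ − p̂₂) = √(SE₁² + SE₂²) = √(0.0002515396 + 0.0001898884) = 0.02101, since the two samples are independent.
At 90% confidence z* = 1.645; margin = 1.645 × 0.02101 = 0.03456.

0.0346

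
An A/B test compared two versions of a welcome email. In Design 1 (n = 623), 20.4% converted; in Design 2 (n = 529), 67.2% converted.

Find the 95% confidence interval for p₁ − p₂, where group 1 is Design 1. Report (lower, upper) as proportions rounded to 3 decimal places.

SE₁ = √(p̂₁(1−p̂₁)/n₁) = √(0.2040·0.7960/623) = 0.01614; SE₂ = √(0.6720·0.3280/529) = 0.02041.
Independent samples: SE of the difference = √(SE₁² + SE₂²) = √(0.0002604996 + 0.0004165681) = 0.02602.
z* for 95% confidence is 1.960, so the margin of error is 1.960 × 0.02602 = 0.05100.
Point estimate p̂₁ − p̂₂ = 0.2040 − 0.6720 = -0.4680.
-0.4680 ± 0.05100 → (-0.519, -0.417).

(-0.519, -0.417)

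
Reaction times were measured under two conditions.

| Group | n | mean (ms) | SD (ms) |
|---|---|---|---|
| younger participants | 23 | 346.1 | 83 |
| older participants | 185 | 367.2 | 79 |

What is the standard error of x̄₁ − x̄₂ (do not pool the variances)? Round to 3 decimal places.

18.255

SE₁ = s₁/√n₁ = 83/√23 = 17.3067; SE₂ = 79/√185 = 5.8082.
Independent samples, unequal variances: SE_diff = √(SE₁² + SE₂²) = √(299.52186489 + 33.73518724) = 18.2553.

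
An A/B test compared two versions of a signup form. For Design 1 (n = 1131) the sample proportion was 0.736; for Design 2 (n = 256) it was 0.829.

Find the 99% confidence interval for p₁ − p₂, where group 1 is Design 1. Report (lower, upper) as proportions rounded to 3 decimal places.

SE₁ = √(p̂₁(1−p̂₁)/n₁) = √(0.7360·0.2640/1131) = 0.01311; SE₂ = √(0.8290·0.1710/256) = 0.02353.
Independent samples: SE of the difference = √(SE₁² + SE₂²) = √(0.0001718721 + 0.0005536609) = 0.02694.
z* for 99% confidence is 2.576, so the margin of error is 2.576 × 0.02694 = 0.06940.
Point estimate p̂₁ − p̂₂ = 0.7360 − 0.8290 = -0.0930.
-0.0930 ± 0.06940 → (-0.162, -0.024).

(-0.162, -0.024)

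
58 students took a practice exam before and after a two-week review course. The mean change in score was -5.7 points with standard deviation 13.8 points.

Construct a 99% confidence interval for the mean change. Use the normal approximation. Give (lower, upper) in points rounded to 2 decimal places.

(-10.37, -1.03)

This is a matched-pairs design, so SE = s_d/√n = 13.8/√58 = 1.8120.
Margin = 2.576 × 1.8120 = 4.6677; the interval is -5.7 ± 4.6677 = (-10.37, -1.03).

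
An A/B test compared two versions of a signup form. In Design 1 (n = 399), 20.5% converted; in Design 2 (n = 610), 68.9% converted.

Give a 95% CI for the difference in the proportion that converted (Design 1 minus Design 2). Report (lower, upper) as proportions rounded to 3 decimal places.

Each SE is √(p̂(1−p̂)/n): √(0.2050·0.7950/399) = 0.02021 and √(0.6890·0.3110/610) = 0.01874.
SE(p̂₁ − p̂₂) = √(SE₁² + SE₂²) = √(0.0004084441 + 0.0003511876) = 0.02756, since the two samples are independent.
At 95% confidence z* = 1.960; margin = 1.960 × 0.02756 = 0.05402.
The difference is 0.2050 − 0.6890 = -0.4840, so the interval is -0.4840 ± 0.05402 = (-0.538, -0.430).

(-0.538, -0.430)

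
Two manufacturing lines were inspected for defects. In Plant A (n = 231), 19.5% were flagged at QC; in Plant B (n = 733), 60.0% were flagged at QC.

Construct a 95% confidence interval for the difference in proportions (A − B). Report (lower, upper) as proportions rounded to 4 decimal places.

Each SE is √(p̂(1−p̂)/n): √(0.1950·0.8050/231) = 0.02607 and √(0.6000·0.4000/733) = 0.01809.
SE(p̂₁ − p̂₂) = √(SE₁² + SE₂²) = √(0.0006796449 + 0.0003272481) = 0.03173, since the two samples are independent.
At 95% confidence z* = 1.960; margin = 1.960 × 0.03173 = 0.06219.
The difference is 0.1950 − 0.6000 = -0.4050, so the interval is -0.4050 ± 0.06219 = (-0.4672, -0.3428).

(-0.4672, -0.3428)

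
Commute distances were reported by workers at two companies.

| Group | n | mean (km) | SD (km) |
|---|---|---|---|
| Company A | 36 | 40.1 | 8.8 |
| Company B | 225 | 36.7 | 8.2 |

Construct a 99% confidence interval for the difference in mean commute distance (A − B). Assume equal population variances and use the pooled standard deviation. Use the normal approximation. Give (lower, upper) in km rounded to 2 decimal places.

(-0.43, 7.23)

s_p = √[((n₁−1)s₁² + (n₂−1)s₂²)/(n₁+n₂−2)] = √[(35·8.8² + 224·8.2²)/259] = 8.2836.
SE = 8.2836·√(1/36 + 1/225) = 1.4870.
With z* = 2.576, margin = 2.576 × 1.4870 = 3.8305.
x̄₁ − x̄₂ = 40.1 − 36.7 = 3.4000; interval 3.4000 ± 3.8305 = (-0.43, 7.23).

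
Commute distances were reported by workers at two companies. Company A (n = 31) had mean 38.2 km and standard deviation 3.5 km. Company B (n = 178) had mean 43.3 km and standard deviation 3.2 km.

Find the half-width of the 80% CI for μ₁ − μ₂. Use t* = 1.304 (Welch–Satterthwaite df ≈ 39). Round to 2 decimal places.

Standard errors of each mean: 3.5/√31 = 0.6286 and 3.2/√178 = 0.2399.
SE(x̄₁ − x̄₂) = √(0.6286² + 0.2399²) = 0.6728 for independent samples with unequal variances.
With t* = 1.304, the margin is 1.304 × 0.6728 = 0.8773.

0.88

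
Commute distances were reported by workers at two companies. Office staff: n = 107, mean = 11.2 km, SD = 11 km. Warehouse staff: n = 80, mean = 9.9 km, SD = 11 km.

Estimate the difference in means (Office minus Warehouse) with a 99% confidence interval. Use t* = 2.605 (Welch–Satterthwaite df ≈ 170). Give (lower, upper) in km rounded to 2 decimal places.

SE₁ = s₁/√n₁ = 11/√107 = 1.0634; SE₂ = 11/√80 = 1.2298.
Independent samples, unequal variances: SE_diff = √(SE₁² + SE₂²) = √(1.13081956 + 1.51240804) = 1.6258.
t* = 2.605, so margin of error = 2.605 × 1.6258 = 4.2352.
Difference in means = 11.2 − 9.9 = 1.3000.
1.3000 ± 4.2352 → (-2.94, 5.54).

(-2.94, 5.54)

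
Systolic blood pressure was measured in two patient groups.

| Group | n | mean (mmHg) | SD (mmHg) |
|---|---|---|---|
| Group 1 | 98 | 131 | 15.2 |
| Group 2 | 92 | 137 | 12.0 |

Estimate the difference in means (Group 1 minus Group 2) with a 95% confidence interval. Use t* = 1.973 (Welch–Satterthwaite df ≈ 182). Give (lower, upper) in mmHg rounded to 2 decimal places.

Standard errors of each mean: 15.2/√98 = 1.5354 and 12.0/√92 = 1.2511.
SE(x̄₁ − x̄₂) = √(1.5354² + 1.2511²) = 1.9806 for independent samples with unequal variances.
With t* = 1.973, the margin is 1.973 × 1.9806 = 3.9077.
x̄₁ − x̄₂ = 131 − 137 = -6.0000; the interval is -6.0000 ± 3.9077 = (-9.91, -2.09).

(-9.91, -2.09)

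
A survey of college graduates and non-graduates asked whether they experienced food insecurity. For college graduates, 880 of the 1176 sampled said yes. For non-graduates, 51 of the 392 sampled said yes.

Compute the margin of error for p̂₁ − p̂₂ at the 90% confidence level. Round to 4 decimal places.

Sample proportions: 880/1176 = 0.7483, 51/392 = 0.1301.
Each SE is √(p̂(1−p̂)/n): √(0.7483·0.2517/1176) = 0.01266 and √(0.1301·0.8699/392) = 0.01699.
SE(p̂₁ − p̂₂) = √(SE₁² + SE₂²) = √(0.0001602756 + 0.0002886601) = 0.02119, since the two samples are independent.
At 90% confidence z* = 1.645; margin = 1.645 × 0.02119 = 0.03486.

0.0349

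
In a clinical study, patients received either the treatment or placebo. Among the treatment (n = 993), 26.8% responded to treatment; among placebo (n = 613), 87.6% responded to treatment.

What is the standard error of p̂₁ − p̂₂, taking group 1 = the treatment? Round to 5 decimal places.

Each SE is √(p̂(1−p̂)/n): √(0.2680·0.7320/993) = 0.01406 and √(0.8760·0.1240/613) = 0.01331.
SE(p̂₁ − p̂₂) = √(SE₁² + SE₂²) = √(0.0001976836 + 0.0001771561) = 0.01936, since the two samples are independent.

0.01936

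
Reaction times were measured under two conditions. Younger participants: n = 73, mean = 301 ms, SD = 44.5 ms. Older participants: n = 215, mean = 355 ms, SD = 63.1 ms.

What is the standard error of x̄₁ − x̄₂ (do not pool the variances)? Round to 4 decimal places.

6.7562

SE₁ = s₁/√n₁ = 44.5/√73 = 5.2083; SE₂ = 63.1/√215 = 4.3034.
Independent samples, unequal variances: SE_diff = √(SE₁² + SE₂²) = √(27.12638889 + 18.51925156) = 6.7562.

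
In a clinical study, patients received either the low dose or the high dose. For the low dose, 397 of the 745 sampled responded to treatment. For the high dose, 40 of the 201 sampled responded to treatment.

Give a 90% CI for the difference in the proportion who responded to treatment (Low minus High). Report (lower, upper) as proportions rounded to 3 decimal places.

(0.279, 0.389)

Sample proportions: 397/745 = 0.5329, 40/201 = 0.1990.
Each SE is √(p̂(1−p̂)/n): √(0.5329·0.4671/745) = 0.01828 and √(0.1990·0.8010/201) = 0.02816.
SE(p̂₁ − p̂₂) = √(SE₁² + SE₂²) = √(0.0003341584 + 0.0007929856) = 0.03357, since the two samples are independent.
At 90% confidence z* = 1.645; margin = 1.645 × 0.03357 = 0.05522.
The difference is 0.5329 − 0.1990 = 0.3339, so the interval is 0.3339 ± 0.05522 = (0.279, 0.389).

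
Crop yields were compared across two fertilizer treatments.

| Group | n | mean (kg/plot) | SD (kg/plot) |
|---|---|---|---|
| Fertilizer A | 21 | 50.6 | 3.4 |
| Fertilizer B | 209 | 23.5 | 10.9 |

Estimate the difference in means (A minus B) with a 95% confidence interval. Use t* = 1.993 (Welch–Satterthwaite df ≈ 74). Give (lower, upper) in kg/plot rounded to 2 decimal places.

(24.99, 29.21)

Per-group SEs: s₁/√n₁ = 3.4/√21 = 0.7419, s₂/√n₂ = 10.9/√209 = 0.7540.
Unpooled SE of the difference: √(0.55041561 + 0.568516) = 1.0578.
Margin of error = t* · SE = 1.993 × 1.0578 = 2.1082.
x̄₁ − x̄₂ = 50.6 − 23.5 = 27.1000.
CI: 27.1000 ± 2.1082 = (24.99, 29.21).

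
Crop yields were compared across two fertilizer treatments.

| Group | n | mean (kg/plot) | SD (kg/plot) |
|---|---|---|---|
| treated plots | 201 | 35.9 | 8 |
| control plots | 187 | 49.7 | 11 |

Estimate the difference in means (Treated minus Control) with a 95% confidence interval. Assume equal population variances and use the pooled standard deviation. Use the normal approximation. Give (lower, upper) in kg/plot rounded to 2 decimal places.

(-15.70, -11.90)

s_p = √[((n₁−1)s₁² + (n₂−1)s₂²)/(n₁+n₂−2)] = √[(200·8² + 186·11²)/386] = 9.5638.
SE = 9.5638·√(1/201 + 1/187) = 0.9717.
With z* = 1.960, margin = 1.960 × 0.9717 = 1.9045.
x̄₁ − x̄₂ = 35.9 − 49.7 = -13.8000; interval -13.8000 ± 1.9045 = (-15.70, -11.90).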